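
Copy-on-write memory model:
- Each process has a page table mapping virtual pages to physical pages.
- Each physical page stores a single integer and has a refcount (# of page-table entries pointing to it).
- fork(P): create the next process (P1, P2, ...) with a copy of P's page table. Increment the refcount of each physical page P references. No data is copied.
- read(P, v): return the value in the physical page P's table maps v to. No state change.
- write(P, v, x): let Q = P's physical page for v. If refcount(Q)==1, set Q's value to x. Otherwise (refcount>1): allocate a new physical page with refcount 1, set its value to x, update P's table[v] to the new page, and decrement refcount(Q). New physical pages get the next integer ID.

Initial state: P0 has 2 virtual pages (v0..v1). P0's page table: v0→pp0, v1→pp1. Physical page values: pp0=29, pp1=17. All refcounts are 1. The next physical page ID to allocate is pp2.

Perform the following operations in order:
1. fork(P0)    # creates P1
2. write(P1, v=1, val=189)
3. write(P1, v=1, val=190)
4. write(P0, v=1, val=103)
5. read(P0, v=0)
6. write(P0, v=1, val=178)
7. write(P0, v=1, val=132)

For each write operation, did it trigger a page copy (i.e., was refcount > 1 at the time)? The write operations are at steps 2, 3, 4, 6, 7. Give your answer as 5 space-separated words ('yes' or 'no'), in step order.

Op 1: fork(P0) -> P1. 2 ppages; refcounts: pp0:2 pp1:2
Op 2: write(P1, v1, 189). refcount(pp1)=2>1 -> COPY to pp2. 3 ppages; refcounts: pp0:2 pp1:1 pp2:1
Op 3: write(P1, v1, 190). refcount(pp2)=1 -> write in place. 3 ppages; refcounts: pp0:2 pp1:1 pp2:1
Op 4: write(P0, v1, 103). refcount(pp1)=1 -> write in place. 3 ppages; refcounts: pp0:2 pp1:1 pp2:1
Op 5: read(P0, v0) -> 29. No state change.
Op 6: write(P0, v1, 178). refcount(pp1)=1 -> write in place. 3 ppages; refcounts: pp0:2 pp1:1 pp2:1
Op 7: write(P0, v1, 132). refcount(pp1)=1 -> write in place. 3 ppages; refcounts: pp0:2 pp1:1 pp2:1

yes no no no no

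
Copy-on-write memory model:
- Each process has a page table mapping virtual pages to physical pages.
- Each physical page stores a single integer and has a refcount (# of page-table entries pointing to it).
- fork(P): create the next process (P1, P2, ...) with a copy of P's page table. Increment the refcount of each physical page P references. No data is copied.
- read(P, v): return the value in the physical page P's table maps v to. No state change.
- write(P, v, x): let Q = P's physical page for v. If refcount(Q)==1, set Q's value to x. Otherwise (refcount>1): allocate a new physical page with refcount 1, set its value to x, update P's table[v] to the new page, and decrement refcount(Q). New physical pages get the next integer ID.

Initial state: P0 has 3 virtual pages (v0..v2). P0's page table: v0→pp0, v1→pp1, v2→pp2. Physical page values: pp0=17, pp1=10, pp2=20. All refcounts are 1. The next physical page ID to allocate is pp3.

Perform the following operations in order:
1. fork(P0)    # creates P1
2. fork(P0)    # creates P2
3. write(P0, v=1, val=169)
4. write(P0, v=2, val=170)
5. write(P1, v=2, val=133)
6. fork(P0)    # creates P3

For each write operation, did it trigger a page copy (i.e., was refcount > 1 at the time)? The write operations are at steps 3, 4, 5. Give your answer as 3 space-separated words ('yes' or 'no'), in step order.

Op 1: fork(P0) -> P1. 3 ppages; refcounts: pp0:2 pp1:2 pp2:2
Op 2: fork(P0) -> P2. 3 ppages; refcounts: pp0:3 pp1:3 pp2:3
Op 3: write(P0, v1, 169). refcount(pp1)=3>1 -> COPY to pp3. 4 ppages; refcounts: pp0:3 pp1:2 pp2:3 pp3:1
Op 4: write(P0, v2, 170). refcount(pp2)=3>1 -> COPY to pp4. 5 ppages; refcounts: pp0:3 pp1:2 pp2:2 pp3:1 pp4:1
Op 5: write(P1, v2, 133). refcount(pp2)=2>1 -> COPY to pp5. 6 ppages; refcounts: pp0:3 pp1:2 pp2:1 pp3:1 pp4:1 pp5:1
Op 6: fork(P0) -> P3. 6 ppages; refcounts: pp0:4 pp1:2 pp2:1 pp3:2 pp4:2 pp5:1

yes yes yes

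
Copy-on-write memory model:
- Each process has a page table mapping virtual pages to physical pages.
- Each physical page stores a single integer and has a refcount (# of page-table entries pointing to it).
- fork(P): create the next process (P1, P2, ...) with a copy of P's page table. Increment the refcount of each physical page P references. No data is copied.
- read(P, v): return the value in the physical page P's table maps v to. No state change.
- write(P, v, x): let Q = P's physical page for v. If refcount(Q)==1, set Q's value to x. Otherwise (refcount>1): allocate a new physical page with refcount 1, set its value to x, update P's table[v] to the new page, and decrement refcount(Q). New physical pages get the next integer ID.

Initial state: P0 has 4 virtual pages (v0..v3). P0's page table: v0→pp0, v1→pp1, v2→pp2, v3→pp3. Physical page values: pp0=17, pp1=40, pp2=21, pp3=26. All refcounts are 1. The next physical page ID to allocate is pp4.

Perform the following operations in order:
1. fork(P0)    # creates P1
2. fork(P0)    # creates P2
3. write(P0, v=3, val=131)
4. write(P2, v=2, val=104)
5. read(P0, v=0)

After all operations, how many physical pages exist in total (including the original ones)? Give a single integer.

Op 1: fork(P0) -> P1. 4 ppages; refcounts: pp0:2 pp1:2 pp2:2 pp3:2
Op 2: fork(P0) -> P2. 4 ppages; refcounts: pp0:3 pp1:3 pp2:3 pp3:3
Op 3: write(P0, v3, 131). refcount(pp3)=3>1 -> COPY to pp4. 5 ppages; refcounts: pp0:3 pp1:3 pp2:3 pp3:2 pp4:1
Op 4: write(P2, v2, 104). refcount(pp2)=3>1 -> COPY to pp5. 6 ppages; refcounts: pp0:3 pp1:3 pp2:2 pp3:2 pp4:1 pp5:1
Op 5: read(P0, v0) -> 17. No state change.

Answer: 6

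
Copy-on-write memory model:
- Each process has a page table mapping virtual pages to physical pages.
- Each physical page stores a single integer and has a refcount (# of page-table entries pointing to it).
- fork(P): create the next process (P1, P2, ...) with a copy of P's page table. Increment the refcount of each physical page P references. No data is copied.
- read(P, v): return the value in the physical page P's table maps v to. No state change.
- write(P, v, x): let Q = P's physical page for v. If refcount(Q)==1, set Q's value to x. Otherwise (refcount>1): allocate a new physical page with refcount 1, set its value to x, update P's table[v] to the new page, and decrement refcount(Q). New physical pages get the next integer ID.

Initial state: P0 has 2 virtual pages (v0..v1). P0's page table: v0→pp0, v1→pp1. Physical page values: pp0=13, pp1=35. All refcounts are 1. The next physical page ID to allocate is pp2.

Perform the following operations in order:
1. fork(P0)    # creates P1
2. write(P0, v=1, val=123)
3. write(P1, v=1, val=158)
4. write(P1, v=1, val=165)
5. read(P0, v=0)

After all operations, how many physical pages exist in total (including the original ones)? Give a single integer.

Op 1: fork(P0) -> P1. 2 ppages; refcounts: pp0:2 pp1:2
Op 2: write(P0, v1, 123). refcount(pp1)=2>1 -> COPY to pp2. 3 ppages; refcounts: pp0:2 pp1:1 pp2:1
Op 3: write(P1, v1, 158). refcount(pp1)=1 -> write in place. 3 ppages; refcounts: pp0:2 pp1:1 pp2:1
Op 4: write(P1, v1, 165). refcount(pp1)=1 -> write in place. 3 ppages; refcounts: pp0:2 pp1:1 pp2:1
Op 5: read(P0, v0) -> 13. No state change.

Answer: 3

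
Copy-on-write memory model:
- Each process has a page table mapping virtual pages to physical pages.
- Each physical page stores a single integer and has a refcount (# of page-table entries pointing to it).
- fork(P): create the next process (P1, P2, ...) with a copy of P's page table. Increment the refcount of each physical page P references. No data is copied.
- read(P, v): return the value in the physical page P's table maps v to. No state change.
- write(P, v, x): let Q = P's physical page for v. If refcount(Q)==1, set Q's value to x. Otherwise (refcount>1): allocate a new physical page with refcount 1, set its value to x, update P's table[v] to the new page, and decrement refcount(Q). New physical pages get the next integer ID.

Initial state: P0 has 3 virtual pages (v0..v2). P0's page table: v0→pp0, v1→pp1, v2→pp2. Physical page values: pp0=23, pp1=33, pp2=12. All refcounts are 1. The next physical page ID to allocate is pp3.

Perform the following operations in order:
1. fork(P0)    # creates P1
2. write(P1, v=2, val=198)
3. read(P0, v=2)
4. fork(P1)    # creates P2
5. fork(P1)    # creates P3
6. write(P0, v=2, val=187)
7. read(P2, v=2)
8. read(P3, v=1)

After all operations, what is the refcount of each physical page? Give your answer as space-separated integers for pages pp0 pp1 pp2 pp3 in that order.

Answer: 4 4 1 3

Derivation:
Op 1: fork(P0) -> P1. 3 ppages; refcounts: pp0:2 pp1:2 pp2:2
Op 2: write(P1, v2, 198). refcount(pp2)=2>1 -> COPY to pp3. 4 ppages; refcounts: pp0:2 pp1:2 pp2:1 pp3:1
Op 3: read(P0, v2) -> 12. No state change.
Op 4: fork(P1) -> P2. 4 ppages; refcounts: pp0:3 pp1:3 pp2:1 pp3:2
Op 5: fork(P1) -> P3. 4 ppages; refcounts: pp0:4 pp1:4 pp2:1 pp3:3
Op 6: write(P0, v2, 187). refcount(pp2)=1 -> write in place. 4 ppages; refcounts: pp0:4 pp1:4 pp2:1 pp3:3
Op 7: read(P2, v2) -> 198. No state change.
Op 8: read(P3, v1) -> 33. No state change.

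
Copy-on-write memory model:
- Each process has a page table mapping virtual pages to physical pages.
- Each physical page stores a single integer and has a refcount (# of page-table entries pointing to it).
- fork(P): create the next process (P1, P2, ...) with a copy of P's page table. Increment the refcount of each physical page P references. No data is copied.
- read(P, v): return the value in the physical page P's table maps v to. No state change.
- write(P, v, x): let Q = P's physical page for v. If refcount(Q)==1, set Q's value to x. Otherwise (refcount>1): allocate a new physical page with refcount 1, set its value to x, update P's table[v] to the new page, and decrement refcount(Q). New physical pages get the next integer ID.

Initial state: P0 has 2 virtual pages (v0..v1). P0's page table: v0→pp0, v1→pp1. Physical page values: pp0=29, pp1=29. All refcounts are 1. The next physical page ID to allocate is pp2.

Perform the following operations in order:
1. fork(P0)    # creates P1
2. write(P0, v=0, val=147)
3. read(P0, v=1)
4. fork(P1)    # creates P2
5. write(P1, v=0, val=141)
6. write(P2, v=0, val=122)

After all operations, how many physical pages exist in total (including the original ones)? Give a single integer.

Op 1: fork(P0) -> P1. 2 ppages; refcounts: pp0:2 pp1:2
Op 2: write(P0, v0, 147). refcount(pp0)=2>1 -> COPY to pp2. 3 ppages; refcounts: pp0:1 pp1:2 pp2:1
Op 3: read(P0, v1) -> 29. No state change.
Op 4: fork(P1) -> P2. 3 ppages; refcounts: pp0:2 pp1:3 pp2:1
Op 5: write(P1, v0, 141). refcount(pp0)=2>1 -> COPY to pp3. 4 ppages; refcounts: pp0:1 pp1:3 pp2:1 pp3:1
Op 6: write(P2, v0, 122). refcount(pp0)=1 -> write in place. 4 ppages; refcounts: pp0:1 pp1:3 pp2:1 pp3:1

Answer: 4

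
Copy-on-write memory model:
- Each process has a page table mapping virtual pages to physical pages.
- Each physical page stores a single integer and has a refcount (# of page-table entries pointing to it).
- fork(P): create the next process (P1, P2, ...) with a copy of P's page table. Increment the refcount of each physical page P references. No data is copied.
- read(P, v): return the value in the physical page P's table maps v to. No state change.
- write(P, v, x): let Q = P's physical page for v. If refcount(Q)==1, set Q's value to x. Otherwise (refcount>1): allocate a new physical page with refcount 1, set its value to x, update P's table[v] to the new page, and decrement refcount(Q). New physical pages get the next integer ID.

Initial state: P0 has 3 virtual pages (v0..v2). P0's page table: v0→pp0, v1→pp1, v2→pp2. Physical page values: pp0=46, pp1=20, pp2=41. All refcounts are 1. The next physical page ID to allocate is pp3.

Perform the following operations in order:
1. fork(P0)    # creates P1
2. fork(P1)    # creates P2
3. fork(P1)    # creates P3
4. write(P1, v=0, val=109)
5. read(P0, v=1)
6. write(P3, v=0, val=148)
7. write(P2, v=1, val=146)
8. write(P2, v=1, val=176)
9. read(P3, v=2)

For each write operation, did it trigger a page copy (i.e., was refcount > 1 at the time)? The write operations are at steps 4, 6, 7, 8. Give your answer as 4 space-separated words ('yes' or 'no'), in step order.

Op 1: fork(P0) -> P1. 3 ppages; refcounts: pp0:2 pp1:2 pp2:2
Op 2: fork(P1) -> P2. 3 ppages; refcounts: pp0:3 pp1:3 pp2:3
Op 3: fork(P1) -> P3. 3 ppages; refcounts: pp0:4 pp1:4 pp2:4
Op 4: write(P1, v0, 109). refcount(pp0)=4>1 -> COPY to pp3. 4 ppages; refcounts: pp0:3 pp1:4 pp2:4 pp3:1
Op 5: read(P0, v1) -> 20. No state change.
Op 6: write(P3, v0, 148). refcount(pp0)=3>1 -> COPY to pp4. 5 ppages; refcounts: pp0:2 pp1:4 pp2:4 pp3:1 pp4:1
Op 7: write(P2, v1, 146). refcount(pp1)=4>1 -> COPY to pp5. 6 ppages; refcounts: pp0:2 pp1:3 pp2:4 pp3:1 pp4:1 pp5:1
Op 8: write(P2, v1, 176). refcount(pp5)=1 -> write in place. 6 ppages; refcounts: pp0:2 pp1:3 pp2:4 pp3:1 pp4:1 pp5:1
Op 9: read(P3, v2) -> 41. No state change.

yes yes yes no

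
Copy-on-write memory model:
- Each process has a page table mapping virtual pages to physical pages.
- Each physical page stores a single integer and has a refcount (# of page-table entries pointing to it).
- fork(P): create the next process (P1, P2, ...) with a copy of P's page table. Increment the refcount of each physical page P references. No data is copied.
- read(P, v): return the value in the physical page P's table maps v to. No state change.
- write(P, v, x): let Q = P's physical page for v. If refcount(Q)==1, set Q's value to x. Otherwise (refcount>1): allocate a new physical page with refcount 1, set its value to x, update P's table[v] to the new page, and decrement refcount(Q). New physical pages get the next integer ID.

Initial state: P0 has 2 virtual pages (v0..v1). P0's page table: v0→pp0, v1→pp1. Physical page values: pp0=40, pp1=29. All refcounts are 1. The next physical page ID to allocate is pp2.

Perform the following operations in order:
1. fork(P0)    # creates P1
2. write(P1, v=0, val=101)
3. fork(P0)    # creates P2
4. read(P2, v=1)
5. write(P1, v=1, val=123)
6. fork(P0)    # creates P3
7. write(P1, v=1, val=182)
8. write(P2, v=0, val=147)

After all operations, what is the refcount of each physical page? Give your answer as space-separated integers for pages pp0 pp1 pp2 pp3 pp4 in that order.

Answer: 2 3 1 1 1

Derivation:
Op 1: fork(P0) -> P1. 2 ppages; refcounts: pp0:2 pp1:2
Op 2: write(P1, v0, 101). refcount(pp0)=2>1 -> COPY to pp2. 3 ppages; refcounts: pp0:1 pp1:2 pp2:1
Op 3: fork(P0) -> P2. 3 ppages; refcounts: pp0:2 pp1:3 pp2:1
Op 4: read(P2, v1) -> 29. No state change.
Op 5: write(P1, v1, 123). refcount(pp1)=3>1 -> COPY to pp3. 4 ppages; refcounts: pp0:2 pp1:2 pp2:1 pp3:1
Op 6: fork(P0) -> P3. 4 ppages; refcounts: pp0:3 pp1:3 pp2:1 pp3:1
Op 7: write(P1, v1, 182). refcount(pp3)=1 -> write in place. 4 ppages; refcounts: pp0:3 pp1:3 pp2:1 pp3:1
Op 8: write(P2, v0, 147). refcount(pp0)=3>1 -> COPY to pp4. 5 ppages; refcounts: pp0:2 pp1:3 pp2:1 pp3:1 pp4:1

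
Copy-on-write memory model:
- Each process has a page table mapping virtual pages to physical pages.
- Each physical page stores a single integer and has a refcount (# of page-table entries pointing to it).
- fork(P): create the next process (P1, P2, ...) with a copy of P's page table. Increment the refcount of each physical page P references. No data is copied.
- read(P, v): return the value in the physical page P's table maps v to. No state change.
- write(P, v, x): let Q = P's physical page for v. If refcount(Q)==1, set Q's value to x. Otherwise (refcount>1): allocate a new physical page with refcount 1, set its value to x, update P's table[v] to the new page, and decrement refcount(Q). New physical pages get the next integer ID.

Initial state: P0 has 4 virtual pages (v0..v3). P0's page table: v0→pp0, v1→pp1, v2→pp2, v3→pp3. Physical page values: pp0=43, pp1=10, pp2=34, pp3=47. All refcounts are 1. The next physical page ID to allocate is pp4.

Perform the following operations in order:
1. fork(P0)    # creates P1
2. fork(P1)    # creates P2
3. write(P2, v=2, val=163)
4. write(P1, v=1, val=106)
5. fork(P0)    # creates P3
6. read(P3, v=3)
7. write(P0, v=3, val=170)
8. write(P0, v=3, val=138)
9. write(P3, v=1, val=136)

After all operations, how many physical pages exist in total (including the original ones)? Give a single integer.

Op 1: fork(P0) -> P1. 4 ppages; refcounts: pp0:2 pp1:2 pp2:2 pp3:2
Op 2: fork(P1) -> P2. 4 ppages; refcounts: pp0:3 pp1:3 pp2:3 pp3:3
Op 3: write(P2, v2, 163). refcount(pp2)=3>1 -> COPY to pp4. 5 ppages; refcounts: pp0:3 pp1:3 pp2:2 pp3:3 pp4:1
Op 4: write(P1, v1, 106). refcount(pp1)=3>1 -> COPY to pp5. 6 ppages; refcounts: pp0:3 pp1:2 pp2:2 pp3:3 pp4:1 pp5:1
Op 5: fork(P0) -> P3. 6 ppages; refcounts: pp0:4 pp1:3 pp2:3 pp3:4 pp4:1 pp5:1
Op 6: read(P3, v3) -> 47. No state change.
Op 7: write(P0, v3, 170). refcount(pp3)=4>1 -> COPY to pp6. 7 ppages; refcounts: pp0:4 pp1:3 pp2:3 pp3:3 pp4:1 pp5:1 pp6:1
Op 8: write(P0, v3, 138). refcount(pp6)=1 -> write in place. 7 ppages; refcounts: pp0:4 pp1:3 pp2:3 pp3:3 pp4:1 pp5:1 pp6:1
Op 9: write(P3, v1, 136). refcount(pp1)=3>1 -> COPY to pp7. 8 ppages; refcounts: pp0:4 pp1:2 pp2:3 pp3:3 pp4:1 pp5:1 pp6:1 pp7:1

Answer: 8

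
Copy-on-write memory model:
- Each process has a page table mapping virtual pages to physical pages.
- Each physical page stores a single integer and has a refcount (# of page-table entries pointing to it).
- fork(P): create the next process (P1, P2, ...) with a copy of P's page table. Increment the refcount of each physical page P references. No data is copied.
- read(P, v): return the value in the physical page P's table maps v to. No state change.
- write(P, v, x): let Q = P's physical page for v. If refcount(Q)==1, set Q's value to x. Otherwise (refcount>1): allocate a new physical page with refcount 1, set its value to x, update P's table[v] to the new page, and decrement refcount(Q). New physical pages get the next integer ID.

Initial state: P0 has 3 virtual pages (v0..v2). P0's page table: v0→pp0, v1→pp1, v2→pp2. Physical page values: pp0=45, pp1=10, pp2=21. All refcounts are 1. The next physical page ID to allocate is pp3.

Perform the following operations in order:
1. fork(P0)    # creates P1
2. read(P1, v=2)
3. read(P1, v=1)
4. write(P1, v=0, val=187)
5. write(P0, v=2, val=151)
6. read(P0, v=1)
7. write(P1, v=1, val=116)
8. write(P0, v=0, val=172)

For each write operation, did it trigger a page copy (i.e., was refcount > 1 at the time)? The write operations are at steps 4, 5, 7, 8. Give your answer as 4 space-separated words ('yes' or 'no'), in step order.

Op 1: fork(P0) -> P1. 3 ppages; refcounts: pp0:2 pp1:2 pp2:2
Op 2: read(P1, v2) -> 21. No state change.
Op 3: read(P1, v1) -> 10. No state change.
Op 4: write(P1, v0, 187). refcount(pp0)=2>1 -> COPY to pp3. 4 ppages; refcounts: pp0:1 pp1:2 pp2:2 pp3:1
Op 5: write(P0, v2, 151). refcount(pp2)=2>1 -> COPY to pp4. 5 ppages; refcounts: pp0:1 pp1:2 pp2:1 pp3:1 pp4:1
Op 6: read(P0, v1) -> 10. No state change.
Op 7: write(P1, v1, 116). refcount(pp1)=2>1 -> COPY to pp5. 6 ppages; refcounts: pp0:1 pp1:1 pp2:1 pp3:1 pp4:1 pp5:1
Op 8: write(P0, v0, 172). refcount(pp0)=1 -> write in place. 6 ppages; refcounts: pp0:1 pp1:1 pp2:1 pp3:1 pp4:1 pp5:1

yes yes yes no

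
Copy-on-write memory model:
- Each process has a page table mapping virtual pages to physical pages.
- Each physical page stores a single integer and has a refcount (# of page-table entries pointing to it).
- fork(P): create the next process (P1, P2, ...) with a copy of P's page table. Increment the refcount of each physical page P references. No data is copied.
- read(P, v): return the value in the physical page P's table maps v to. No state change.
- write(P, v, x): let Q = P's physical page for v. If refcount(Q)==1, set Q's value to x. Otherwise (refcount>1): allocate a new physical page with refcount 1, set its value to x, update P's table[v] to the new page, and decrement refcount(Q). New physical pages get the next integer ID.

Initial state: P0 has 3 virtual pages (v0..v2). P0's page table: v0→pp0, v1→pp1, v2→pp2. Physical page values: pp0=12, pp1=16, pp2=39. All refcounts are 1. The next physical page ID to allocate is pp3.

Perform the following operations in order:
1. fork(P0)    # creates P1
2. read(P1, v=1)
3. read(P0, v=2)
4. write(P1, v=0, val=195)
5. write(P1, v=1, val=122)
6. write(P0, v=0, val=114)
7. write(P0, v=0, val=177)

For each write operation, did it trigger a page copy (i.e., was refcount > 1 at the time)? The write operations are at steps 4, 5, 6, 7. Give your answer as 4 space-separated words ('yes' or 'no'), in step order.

Op 1: fork(P0) -> P1. 3 ppages; refcounts: pp0:2 pp1:2 pp2:2
Op 2: read(P1, v1) -> 16. No state change.
Op 3: read(P0, v2) -> 39. No state change.
Op 4: write(P1, v0, 195). refcount(pp0)=2>1 -> COPY to pp3. 4 ppages; refcounts: pp0:1 pp1:2 pp2:2 pp3:1
Op 5: write(P1, v1, 122). refcount(pp1)=2>1 -> COPY to pp4. 5 ppages; refcounts: pp0:1 pp1:1 pp2:2 pp3:1 pp4:1
Op 6: write(P0, v0, 114). refcount(pp0)=1 -> write in place. 5 ppages; refcounts: pp0:1 pp1:1 pp2:2 pp3:1 pp4:1
Op 7: write(P0, v0, 177). refcount(pp0)=1 -> write in place. 5 ppages; refcounts: pp0:1 pp1:1 pp2:2 pp3:1 pp4:1

yes yes no no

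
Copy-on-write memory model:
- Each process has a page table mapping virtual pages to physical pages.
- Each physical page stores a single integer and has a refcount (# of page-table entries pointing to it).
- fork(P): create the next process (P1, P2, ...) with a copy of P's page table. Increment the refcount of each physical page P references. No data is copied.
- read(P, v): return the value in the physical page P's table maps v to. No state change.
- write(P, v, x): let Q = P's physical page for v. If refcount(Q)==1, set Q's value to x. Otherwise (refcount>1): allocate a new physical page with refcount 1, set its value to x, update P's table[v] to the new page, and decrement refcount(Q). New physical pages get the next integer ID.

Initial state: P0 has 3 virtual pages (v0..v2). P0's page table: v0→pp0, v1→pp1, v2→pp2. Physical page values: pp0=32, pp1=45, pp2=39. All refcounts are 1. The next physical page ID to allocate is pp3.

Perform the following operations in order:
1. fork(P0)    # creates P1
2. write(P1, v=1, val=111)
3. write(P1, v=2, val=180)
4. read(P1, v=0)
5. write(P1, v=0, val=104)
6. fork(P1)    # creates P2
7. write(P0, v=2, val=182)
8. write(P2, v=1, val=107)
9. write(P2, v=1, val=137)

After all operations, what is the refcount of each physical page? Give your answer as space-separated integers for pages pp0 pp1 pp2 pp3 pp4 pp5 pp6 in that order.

Answer: 1 1 1 1 2 2 1

Derivation:
Op 1: fork(P0) -> P1. 3 ppages; refcounts: pp0:2 pp1:2 pp2:2
Op 2: write(P1, v1, 111). refcount(pp1)=2>1 -> COPY to pp3. 4 ppages; refcounts: pp0:2 pp1:1 pp2:2 pp3:1
Op 3: write(P1, v2, 180). refcount(pp2)=2>1 -> COPY to pp4. 5 ppages; refcounts: pp0:2 pp1:1 pp2:1 pp3:1 pp4:1
Op 4: read(P1, v0) -> 32. No state change.
Op 5: write(P1, v0, 104). refcount(pp0)=2>1 -> COPY to pp5. 6 ppages; refcounts: pp0:1 pp1:1 pp2:1 pp3:1 pp4:1 pp5:1
Op 6: fork(P1) -> P2. 6 ppages; refcounts: pp0:1 pp1:1 pp2:1 pp3:2 pp4:2 pp5:2
Op 7: write(P0, v2, 182). refcount(pp2)=1 -> write in place. 6 ppages; refcounts: pp0:1 pp1:1 pp2:1 pp3:2 pp4:2 pp5:2
Op 8: write(P2, v1, 107). refcount(pp3)=2>1 -> COPY to pp6. 7 ppages; refcounts: pp0:1 pp1:1 pp2:1 pp3:1 pp4:2 pp5:2 pp6:1
Op 9: write(P2, v1, 137). refcount(pp6)=1 -> write in place. 7 ppages; refcounts: pp0:1 pp1:1 pp2:1 pp3:1 pp4:2 pp5:2 pp6:1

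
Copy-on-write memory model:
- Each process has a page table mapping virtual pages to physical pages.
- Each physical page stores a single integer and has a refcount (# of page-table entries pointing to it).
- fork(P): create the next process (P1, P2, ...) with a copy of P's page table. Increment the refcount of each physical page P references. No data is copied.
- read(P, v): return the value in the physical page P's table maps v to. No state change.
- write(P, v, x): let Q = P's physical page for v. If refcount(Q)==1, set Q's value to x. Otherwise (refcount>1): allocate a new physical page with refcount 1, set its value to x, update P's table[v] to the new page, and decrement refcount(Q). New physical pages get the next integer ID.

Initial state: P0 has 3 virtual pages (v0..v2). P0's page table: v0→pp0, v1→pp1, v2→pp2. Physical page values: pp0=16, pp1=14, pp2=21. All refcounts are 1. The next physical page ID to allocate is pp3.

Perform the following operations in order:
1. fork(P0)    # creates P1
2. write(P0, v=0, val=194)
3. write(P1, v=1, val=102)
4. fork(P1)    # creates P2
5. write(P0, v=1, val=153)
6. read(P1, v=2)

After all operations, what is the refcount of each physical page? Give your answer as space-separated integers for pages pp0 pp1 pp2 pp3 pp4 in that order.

Op 1: fork(P0) -> P1. 3 ppages; refcounts: pp0:2 pp1:2 pp2:2
Op 2: write(P0, v0, 194). refcount(pp0)=2>1 -> COPY to pp3. 4 ppages; refcounts: pp0:1 pp1:2 pp2:2 pp3:1
Op 3: write(P1, v1, 102). refcount(pp1)=2>1 -> COPY to pp4. 5 ppages; refcounts: pp0:1 pp1:1 pp2:2 pp3:1 pp4:1
Op 4: fork(P1) -> P2. 5 ppages; refcounts: pp0:2 pp1:1 pp2:3 pp3:1 pp4:2
Op 5: write(P0, v1, 153). refcount(pp1)=1 -> write in place. 5 ppages; refcounts: pp0:2 pp1:1 pp2:3 pp3:1 pp4:2
Op 6: read(P1, v2) -> 21. No state change.

Answer: 2 1 3 1 2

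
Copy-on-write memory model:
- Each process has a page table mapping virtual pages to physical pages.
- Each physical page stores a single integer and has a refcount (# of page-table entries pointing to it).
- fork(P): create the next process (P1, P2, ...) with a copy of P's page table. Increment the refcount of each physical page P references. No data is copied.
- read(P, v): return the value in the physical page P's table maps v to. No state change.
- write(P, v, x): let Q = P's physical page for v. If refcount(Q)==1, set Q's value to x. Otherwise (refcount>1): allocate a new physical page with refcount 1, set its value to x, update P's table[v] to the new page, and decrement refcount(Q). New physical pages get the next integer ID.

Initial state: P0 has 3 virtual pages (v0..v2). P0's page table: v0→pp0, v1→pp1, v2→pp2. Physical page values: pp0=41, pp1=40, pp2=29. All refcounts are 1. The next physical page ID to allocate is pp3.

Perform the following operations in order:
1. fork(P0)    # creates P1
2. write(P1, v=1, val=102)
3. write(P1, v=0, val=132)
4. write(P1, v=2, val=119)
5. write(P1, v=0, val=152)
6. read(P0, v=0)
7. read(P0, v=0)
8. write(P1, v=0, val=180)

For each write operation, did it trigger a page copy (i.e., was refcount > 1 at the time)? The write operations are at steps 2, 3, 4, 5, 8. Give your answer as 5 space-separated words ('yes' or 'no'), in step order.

Op 1: fork(P0) -> P1. 3 ppages; refcounts: pp0:2 pp1:2 pp2:2
Op 2: write(P1, v1, 102). refcount(pp1)=2>1 -> COPY to pp3. 4 ppages; refcounts: pp0:2 pp1:1 pp2:2 pp3:1
Op 3: write(P1, v0, 132). refcount(pp0)=2>1 -> COPY to pp4. 5 ppages; refcounts: pp0:1 pp1:1 pp2:2 pp3:1 pp4:1
Op 4: write(P1, v2, 119). refcount(pp2)=2>1 -> COPY to pp5. 6 ppages; refcounts: pp0:1 pp1:1 pp2:1 pp3:1 pp4:1 pp5:1
Op 5: write(P1, v0, 152). refcount(pp4)=1 -> write in place. 6 ppages; refcounts: pp0:1 pp1:1 pp2:1 pp3:1 pp4:1 pp5:1
Op 6: read(P0, v0) -> 41. No state change.
Op 7: read(P0, v0) -> 41. No state change.
Op 8: write(P1, v0, 180). refcount(pp4)=1 -> write in place. 6 ppages; refcounts: pp0:1 pp1:1 pp2:1 pp3:1 pp4:1 pp5:1

yes yes yes no no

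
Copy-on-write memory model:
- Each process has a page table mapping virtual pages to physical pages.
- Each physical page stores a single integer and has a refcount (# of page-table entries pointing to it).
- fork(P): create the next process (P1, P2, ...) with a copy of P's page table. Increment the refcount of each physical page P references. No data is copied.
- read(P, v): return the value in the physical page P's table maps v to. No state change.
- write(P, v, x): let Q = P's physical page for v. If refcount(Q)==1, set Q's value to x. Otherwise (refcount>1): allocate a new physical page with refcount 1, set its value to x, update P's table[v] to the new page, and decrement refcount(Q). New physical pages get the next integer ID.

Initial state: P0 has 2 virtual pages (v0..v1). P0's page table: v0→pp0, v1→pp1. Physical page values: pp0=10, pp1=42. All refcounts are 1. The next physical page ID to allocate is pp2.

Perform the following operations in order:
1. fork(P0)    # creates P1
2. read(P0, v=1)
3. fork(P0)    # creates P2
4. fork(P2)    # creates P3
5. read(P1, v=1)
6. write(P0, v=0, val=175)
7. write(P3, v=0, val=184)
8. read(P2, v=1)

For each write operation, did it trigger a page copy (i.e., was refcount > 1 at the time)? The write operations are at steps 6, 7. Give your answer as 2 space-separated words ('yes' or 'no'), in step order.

Op 1: fork(P0) -> P1. 2 ppages; refcounts: pp0:2 pp1:2
Op 2: read(P0, v1) -> 42. No state change.
Op 3: fork(P0) -> P2. 2 ppages; refcounts: pp0:3 pp1:3
Op 4: fork(P2) -> P3. 2 ppages; refcounts: pp0:4 pp1:4
Op 5: read(P1, v1) -> 42. No state change.
Op 6: write(P0, v0, 175). refcount(pp0)=4>1 -> COPY to pp2. 3 ppages; refcounts: pp0:3 pp1:4 pp2:1
Op 7: write(P3, v0, 184). refcount(pp0)=3>1 -> COPY to pp3. 4 ppages; refcounts: pp0:2 pp1:4 pp2:1 pp3:1
Op 8: read(P2, v1) -> 42. No state change.

yes yes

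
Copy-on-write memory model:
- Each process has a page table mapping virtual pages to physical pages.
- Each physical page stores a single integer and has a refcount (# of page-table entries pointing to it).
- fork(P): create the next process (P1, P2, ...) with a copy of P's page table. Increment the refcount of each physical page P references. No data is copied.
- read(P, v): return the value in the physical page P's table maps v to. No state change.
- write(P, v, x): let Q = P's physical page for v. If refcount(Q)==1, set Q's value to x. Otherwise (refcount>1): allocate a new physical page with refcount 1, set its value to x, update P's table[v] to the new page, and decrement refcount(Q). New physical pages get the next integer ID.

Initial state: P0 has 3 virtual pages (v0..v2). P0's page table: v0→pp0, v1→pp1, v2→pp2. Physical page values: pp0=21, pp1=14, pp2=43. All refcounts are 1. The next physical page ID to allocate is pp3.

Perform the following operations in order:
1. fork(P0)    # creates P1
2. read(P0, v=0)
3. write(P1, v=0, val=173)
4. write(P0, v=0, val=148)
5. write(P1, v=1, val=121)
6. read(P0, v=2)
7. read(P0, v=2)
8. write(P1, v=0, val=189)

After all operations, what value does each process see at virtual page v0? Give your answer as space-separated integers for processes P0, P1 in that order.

Answer: 148 189

Derivation:
Op 1: fork(P0) -> P1. 3 ppages; refcounts: pp0:2 pp1:2 pp2:2
Op 2: read(P0, v0) -> 21. No state change.
Op 3: write(P1, v0, 173). refcount(pp0)=2>1 -> COPY to pp3. 4 ppages; refcounts: pp0:1 pp1:2 pp2:2 pp3:1
Op 4: write(P0, v0, 148). refcount(pp0)=1 -> write in place. 4 ppages; refcounts: pp0:1 pp1:2 pp2:2 pp3:1
Op 5: write(P1, v1, 121). refcount(pp1)=2>1 -> COPY to pp4. 5 ppages; refcounts: pp0:1 pp1:1 pp2:2 pp3:1 pp4:1
Op 6: read(P0, v2) -> 43. No state change.
Op 7: read(P0, v2) -> 43. No state change.
Op 8: write(P1, v0, 189). refcount(pp3)=1 -> write in place. 5 ppages; refcounts: pp0:1 pp1:1 pp2:2 pp3:1 pp4:1
P0: v0 -> pp0 = 148
P1: v0 -> pp3 = 189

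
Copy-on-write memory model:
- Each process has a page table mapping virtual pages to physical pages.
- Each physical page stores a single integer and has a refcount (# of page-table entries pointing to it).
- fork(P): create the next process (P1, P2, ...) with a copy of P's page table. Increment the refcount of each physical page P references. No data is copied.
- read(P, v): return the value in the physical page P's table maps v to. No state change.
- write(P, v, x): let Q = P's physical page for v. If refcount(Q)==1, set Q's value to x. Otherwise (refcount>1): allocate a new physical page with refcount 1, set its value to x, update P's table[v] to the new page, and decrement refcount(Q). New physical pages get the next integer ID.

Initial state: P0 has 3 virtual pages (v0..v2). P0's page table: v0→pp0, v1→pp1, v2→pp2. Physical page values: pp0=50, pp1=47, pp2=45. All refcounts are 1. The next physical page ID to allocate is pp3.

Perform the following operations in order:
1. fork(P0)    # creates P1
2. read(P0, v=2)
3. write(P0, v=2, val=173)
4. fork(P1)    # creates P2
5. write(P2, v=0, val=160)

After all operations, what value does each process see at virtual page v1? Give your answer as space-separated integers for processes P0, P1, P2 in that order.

Op 1: fork(P0) -> P1. 3 ppages; refcounts: pp0:2 pp1:2 pp2:2
Op 2: read(P0, v2) -> 45. No state change.
Op 3: write(P0, v2, 173). refcount(pp2)=2>1 -> COPY to pp3. 4 ppages; refcounts: pp0:2 pp1:2 pp2:1 pp3:1
Op 4: fork(P1) -> P2. 4 ppages; refcounts: pp0:3 pp1:3 pp2:2 pp3:1
Op 5: write(P2, v0, 160). refcount(pp0)=3>1 -> COPY to pp4. 5 ppages; refcounts: pp0:2 pp1:3 pp2:2 pp3:1 pp4:1
P0: v1 -> pp1 = 47
P1: v1 -> pp1 = 47
P2: v1 -> pp1 = 47

Answer: 47 47 47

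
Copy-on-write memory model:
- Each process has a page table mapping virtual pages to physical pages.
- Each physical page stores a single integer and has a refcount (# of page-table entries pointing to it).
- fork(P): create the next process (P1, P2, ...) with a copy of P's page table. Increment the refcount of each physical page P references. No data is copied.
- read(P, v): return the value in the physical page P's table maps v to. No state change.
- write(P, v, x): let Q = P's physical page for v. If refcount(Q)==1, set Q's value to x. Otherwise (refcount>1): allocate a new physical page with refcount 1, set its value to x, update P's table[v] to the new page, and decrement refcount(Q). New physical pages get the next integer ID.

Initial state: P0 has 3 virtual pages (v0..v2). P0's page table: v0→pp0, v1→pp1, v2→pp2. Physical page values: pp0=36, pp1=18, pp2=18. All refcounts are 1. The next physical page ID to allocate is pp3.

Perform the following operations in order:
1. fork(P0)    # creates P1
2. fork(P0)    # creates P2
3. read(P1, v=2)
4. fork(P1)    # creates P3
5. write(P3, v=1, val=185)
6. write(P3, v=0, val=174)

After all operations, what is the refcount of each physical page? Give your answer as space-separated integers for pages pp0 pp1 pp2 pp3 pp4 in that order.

Answer: 3 3 4 1 1

Derivation:
Op 1: fork(P0) -> P1. 3 ppages; refcounts: pp0:2 pp1:2 pp2:2
Op 2: fork(P0) -> P2. 3 ppages; refcounts: pp0:3 pp1:3 pp2:3
Op 3: read(P1, v2) -> 18. No state change.
Op 4: fork(P1) -> P3. 3 ppages; refcounts: pp0:4 pp1:4 pp2:4
Op 5: write(P3, v1, 185). refcount(pp1)=4>1 -> COPY to pp3. 4 ppages; refcounts: pp0:4 pp1:3 pp2:4 pp3:1
Op 6: write(P3, v0, 174). refcount(pp0)=4>1 -> COPY to pp4. 5 ppages; refcounts: pp0:3 pp1:3 pp2:4 pp3:1 pp4:1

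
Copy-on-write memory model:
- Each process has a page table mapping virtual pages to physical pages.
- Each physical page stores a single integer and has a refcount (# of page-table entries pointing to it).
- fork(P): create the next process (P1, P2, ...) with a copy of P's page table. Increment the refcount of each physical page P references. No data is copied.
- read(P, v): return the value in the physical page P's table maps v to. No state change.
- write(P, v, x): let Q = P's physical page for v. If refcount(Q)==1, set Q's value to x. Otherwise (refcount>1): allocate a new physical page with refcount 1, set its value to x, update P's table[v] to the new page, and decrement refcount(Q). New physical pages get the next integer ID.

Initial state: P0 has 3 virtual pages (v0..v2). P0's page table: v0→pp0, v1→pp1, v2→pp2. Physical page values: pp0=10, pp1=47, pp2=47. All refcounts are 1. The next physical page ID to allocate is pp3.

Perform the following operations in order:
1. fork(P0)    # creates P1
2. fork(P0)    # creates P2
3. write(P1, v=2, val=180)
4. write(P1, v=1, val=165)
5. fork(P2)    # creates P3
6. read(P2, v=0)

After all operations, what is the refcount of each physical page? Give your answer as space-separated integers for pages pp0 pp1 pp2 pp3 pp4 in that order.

Answer: 4 3 3 1 1

Derivation:
Op 1: fork(P0) -> P1. 3 ppages; refcounts: pp0:2 pp1:2 pp2:2
Op 2: fork(P0) -> P2. 3 ppages; refcounts: pp0:3 pp1:3 pp2:3
Op 3: write(P1, v2, 180). refcount(pp2)=3>1 -> COPY to pp3. 4 ppages; refcounts: pp0:3 pp1:3 pp2:2 pp3:1
Op 4: write(P1, v1, 165). refcount(pp1)=3>1 -> COPY to pp4. 5 ppages; refcounts: pp0:3 pp1:2 pp2:2 pp3:1 pp4:1
Op 5: fork(P2) -> P3. 5 ppages; refcounts: pp0:4 pp1:3 pp2:3 pp3:1 pp4:1
Op 6: read(P2, v0) -> 10. No state change.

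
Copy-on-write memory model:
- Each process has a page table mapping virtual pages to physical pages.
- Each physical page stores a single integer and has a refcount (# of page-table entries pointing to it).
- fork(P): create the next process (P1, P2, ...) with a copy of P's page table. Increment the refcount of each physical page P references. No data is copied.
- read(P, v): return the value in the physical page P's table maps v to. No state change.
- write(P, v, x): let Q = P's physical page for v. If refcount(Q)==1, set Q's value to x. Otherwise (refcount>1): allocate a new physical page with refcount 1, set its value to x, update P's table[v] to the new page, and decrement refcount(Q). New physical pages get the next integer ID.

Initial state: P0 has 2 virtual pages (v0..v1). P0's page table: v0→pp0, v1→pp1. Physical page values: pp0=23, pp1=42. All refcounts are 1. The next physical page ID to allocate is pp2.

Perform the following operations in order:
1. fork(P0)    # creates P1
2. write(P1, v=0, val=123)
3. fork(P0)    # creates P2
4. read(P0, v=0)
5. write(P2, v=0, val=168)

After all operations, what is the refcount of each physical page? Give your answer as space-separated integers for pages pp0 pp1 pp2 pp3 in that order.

Answer: 1 3 1 1

Derivation:
Op 1: fork(P0) -> P1. 2 ppages; refcounts: pp0:2 pp1:2
Op 2: write(P1, v0, 123). refcount(pp0)=2>1 -> COPY to pp2. 3 ppages; refcounts: pp0:1 pp1:2 pp2:1
Op 3: fork(P0) -> P2. 3 ppages; refcounts: pp0:2 pp1:3 pp2:1
Op 4: read(P0, v0) -> 23. No state change.
Op 5: write(P2, v0, 168). refcount(pp0)=2>1 -> COPY to pp3. 4 ppages; refcounts: pp0:1 pp1:3 pp2:1 pp3:1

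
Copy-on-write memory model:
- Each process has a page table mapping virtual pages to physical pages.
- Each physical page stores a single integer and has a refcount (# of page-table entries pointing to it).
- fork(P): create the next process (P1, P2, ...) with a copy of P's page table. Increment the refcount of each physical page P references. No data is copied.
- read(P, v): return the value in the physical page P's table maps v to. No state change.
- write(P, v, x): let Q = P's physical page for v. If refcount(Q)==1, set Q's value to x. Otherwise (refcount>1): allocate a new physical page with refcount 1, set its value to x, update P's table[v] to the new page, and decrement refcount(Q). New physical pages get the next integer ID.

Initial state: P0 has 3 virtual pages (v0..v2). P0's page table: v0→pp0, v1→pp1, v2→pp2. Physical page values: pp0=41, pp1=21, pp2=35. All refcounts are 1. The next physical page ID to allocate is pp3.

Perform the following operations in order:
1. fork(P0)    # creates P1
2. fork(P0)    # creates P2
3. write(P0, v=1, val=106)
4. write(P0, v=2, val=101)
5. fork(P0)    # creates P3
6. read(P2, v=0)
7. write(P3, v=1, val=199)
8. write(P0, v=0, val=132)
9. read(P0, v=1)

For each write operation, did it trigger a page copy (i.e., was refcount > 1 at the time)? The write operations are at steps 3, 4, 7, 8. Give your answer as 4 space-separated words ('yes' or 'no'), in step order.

Op 1: fork(P0) -> P1. 3 ppages; refcounts: pp0:2 pp1:2 pp2:2
Op 2: fork(P0) -> P2. 3 ppages; refcounts: pp0:3 pp1:3 pp2:3
Op 3: write(P0, v1, 106). refcount(pp1)=3>1 -> COPY to pp3. 4 ppages; refcounts: pp0:3 pp1:2 pp2:3 pp3:1
Op 4: write(P0, v2, 101). refcount(pp2)=3>1 -> COPY to pp4. 5 ppages; refcounts: pp0:3 pp1:2 pp2:2 pp3:1 pp4:1
Op 5: fork(P0) -> P3. 5 ppages; refcounts: pp0:4 pp1:2 pp2:2 pp3:2 pp4:2
Op 6: read(P2, v0) -> 41. No state change.
Op 7: write(P3, v1, 199). refcount(pp3)=2>1 -> COPY to pp5. 6 ppages; refcounts: pp0:4 pp1:2 pp2:2 pp3:1 pp4:2 pp5:1
Op 8: write(P0, v0, 132). refcount(pp0)=4>1 -> COPY to pp6. 7 ppages; refcounts: pp0:3 pp1:2 pp2:2 pp3:1 pp4:2 pp5:1 pp6:1
Op 9: read(P0, v1) -> 106. No state change.

yes yes yes yes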